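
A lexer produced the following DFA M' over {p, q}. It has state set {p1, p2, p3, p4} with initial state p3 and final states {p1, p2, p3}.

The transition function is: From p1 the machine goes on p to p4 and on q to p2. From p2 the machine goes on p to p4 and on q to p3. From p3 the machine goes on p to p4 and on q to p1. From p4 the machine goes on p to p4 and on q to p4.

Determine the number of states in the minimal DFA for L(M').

Every state is reachable, so we keep all 4.
P0 = {p1,p2,p3} | {p4}.
No further refinement is possible. Final partition (2 blocks): {p1,p2,p3} | {p4}.

2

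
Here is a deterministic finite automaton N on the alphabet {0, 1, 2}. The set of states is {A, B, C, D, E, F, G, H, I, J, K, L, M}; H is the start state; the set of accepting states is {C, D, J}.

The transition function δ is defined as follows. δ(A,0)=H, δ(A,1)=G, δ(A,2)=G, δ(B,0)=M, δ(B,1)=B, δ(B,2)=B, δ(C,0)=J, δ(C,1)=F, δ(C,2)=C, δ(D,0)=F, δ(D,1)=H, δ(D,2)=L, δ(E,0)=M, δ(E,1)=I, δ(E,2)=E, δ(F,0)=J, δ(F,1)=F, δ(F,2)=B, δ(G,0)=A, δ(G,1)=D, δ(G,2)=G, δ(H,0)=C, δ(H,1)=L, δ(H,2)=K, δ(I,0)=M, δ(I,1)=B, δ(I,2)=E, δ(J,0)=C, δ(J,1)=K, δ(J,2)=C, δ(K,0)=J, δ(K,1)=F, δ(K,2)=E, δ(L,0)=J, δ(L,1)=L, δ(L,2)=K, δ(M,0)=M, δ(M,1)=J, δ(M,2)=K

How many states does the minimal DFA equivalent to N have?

States {A,D,G} cannot be reached from the start state, so discard them.
P0 = {C,J} | {B,E,F,H,I,K,L,M}.
On input 0, block {B,E,F,H,I,K,L,M} splits into {B,E,I,M} and {F,H,K,L}.
On input 1, block {B,E,I,M} splits into {B,E,I} and {M}.
Refine {F,H,K,L} on symbol 2: members go to different blocks, giving {F,K} and {H,L}.
No further refinement is possible. Final partition (5 blocks): {C,J} | {B,E,I} | {F,K} | {M} | {H,L}.

5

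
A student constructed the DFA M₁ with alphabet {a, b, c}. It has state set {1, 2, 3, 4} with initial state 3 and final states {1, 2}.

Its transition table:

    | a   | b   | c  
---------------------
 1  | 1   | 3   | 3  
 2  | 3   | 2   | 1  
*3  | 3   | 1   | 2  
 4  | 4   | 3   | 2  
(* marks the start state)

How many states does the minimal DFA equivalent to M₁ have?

3

First remove the unreachable states {4}; 3 states remain.
Start with accepting vs non-accepting: {1,2} | {3}.
Refine {1,2} on symbol a: members go to different blocks, giving {1} and {2}.
The partition is now stable with 3 blocks: {1} | {3} | {2}.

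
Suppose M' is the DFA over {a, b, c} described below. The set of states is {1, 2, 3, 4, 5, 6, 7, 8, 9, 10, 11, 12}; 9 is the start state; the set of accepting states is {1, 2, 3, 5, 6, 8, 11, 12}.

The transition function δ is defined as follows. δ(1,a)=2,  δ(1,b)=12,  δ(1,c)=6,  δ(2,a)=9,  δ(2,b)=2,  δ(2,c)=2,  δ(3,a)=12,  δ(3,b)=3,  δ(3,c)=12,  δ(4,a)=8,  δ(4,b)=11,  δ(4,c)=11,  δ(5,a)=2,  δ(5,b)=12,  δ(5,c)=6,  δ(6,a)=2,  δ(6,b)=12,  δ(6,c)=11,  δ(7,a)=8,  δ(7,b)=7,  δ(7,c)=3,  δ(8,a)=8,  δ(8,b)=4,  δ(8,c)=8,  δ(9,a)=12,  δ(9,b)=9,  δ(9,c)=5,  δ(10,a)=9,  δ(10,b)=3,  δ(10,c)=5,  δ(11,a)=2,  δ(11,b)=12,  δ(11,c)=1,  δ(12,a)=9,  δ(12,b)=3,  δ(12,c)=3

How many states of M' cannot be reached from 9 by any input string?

4

Starting at 9 and following transitions, the reachable set is {1, 2, 3, 5, 6, 9, 11, 12}. That leaves 4, 7, 8, 10 unreachable — 4 in total.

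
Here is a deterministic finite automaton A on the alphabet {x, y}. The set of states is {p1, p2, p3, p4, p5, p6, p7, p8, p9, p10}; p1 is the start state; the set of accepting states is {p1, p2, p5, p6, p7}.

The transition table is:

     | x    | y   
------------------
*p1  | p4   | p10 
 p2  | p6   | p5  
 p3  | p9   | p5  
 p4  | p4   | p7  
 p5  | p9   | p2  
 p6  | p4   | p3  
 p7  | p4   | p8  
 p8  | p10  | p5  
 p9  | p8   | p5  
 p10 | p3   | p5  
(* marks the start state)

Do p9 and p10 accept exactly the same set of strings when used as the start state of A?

Yes

All states are reachable from the start state.
Initial partition by acceptance: {p1,p2,p5,p6,p7} | {p3,p4,p8,p9,p10}.
Refine {p1,p2,p5,p6,p7} on symbol x: members go to different blocks, giving {p1,p5,p6,p7} and {p2}.
Split {p1,p5,p6,p7} by δ(·,y) → {p1,p6,p7} and {p5}.
Split {p3,p4,p8,p9,p10} by δ(·,y) → {p3,p8,p9,p10} and {p4}.
Stable partition: {p1,p6,p7} | {p3,p8,p9,p10} | {p2} | {p5} | {p4} — 5 equivalence classes.
p9 and p10 lie in the same block of the stable partition, so they are equivalent — no string distinguishes them.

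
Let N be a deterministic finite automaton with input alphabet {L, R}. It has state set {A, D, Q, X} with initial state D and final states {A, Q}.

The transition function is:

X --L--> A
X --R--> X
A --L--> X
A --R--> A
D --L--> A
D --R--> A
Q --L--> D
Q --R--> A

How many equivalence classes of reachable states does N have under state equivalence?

First remove the unreachable states {Q}; 3 states remain.
Initial partition by acceptance: {A} | {D,X}.
On input R, block {D,X} splits into {D} and {X}.
No further refinement is possible. Final partition (3 blocks): {A} | {D} | {X}.

3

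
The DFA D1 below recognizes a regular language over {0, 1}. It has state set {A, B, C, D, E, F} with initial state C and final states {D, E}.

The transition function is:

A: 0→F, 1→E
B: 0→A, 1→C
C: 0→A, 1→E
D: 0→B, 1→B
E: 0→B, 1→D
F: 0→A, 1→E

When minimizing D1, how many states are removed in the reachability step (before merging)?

Exploring from C, all states are eventually visited, so none are unreachable.

0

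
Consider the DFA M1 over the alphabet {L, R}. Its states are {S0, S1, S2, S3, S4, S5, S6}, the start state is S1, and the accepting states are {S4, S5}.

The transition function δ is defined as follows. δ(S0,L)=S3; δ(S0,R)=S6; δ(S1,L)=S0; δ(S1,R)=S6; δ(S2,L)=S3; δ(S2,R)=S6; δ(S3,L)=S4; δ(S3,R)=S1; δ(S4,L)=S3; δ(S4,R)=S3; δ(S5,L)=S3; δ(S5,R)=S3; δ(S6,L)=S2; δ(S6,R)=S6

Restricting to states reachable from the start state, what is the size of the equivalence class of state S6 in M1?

2

States {S5} cannot be reached from the start state, so discard them.
Start with accepting vs non-accepting: {S4} | {S0,S1,S2,S3,S6}.
Split {S0,S1,S2,S3,S6} by δ(·,L) → {S0,S1,S2,S6} and {S3}.
Refine {S0,S1,S2,S6} on symbol L: members go to different blocks, giving {S0,S2} and {S1,S6}.
The partition is now stable with 4 blocks: {S4} | {S0,S2} | {S3} | {S1,S6}.
State S6 belongs to the block {S1,S6}, which has 2 states.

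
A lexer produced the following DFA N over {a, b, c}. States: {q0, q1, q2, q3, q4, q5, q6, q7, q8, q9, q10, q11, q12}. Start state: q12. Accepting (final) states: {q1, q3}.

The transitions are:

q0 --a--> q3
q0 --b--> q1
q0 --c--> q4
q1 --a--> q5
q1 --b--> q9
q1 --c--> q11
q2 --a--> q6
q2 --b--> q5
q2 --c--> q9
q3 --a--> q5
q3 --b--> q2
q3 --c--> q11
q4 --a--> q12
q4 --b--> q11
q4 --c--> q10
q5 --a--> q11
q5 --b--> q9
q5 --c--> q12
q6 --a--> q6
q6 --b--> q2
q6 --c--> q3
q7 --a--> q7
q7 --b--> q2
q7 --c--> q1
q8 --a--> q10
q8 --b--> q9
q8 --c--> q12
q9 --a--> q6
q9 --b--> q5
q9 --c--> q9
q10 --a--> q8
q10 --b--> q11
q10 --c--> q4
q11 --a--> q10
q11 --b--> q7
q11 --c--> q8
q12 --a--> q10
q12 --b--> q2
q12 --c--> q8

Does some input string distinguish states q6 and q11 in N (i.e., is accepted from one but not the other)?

Yes

Reachable states from the start: {q1,q2,q3,q4,q5,q6,q7,q8,q9,q10,q11,q12}. Unreachable: {q0} — drop them.
P0 = {q1,q3} | {q2,q4,q5,q6,q7,q8,q9,q10,q11,q12}.
Split {q2,q4,q5,q6,q7,q8,q9,q10,q11,q12} by δ(·,c) → {q2,q4,q5,q8,q9,q10,q11,q12} and {q6,q7}.
Split {q2,q4,q5,q8,q9,q10,q11,q12} by δ(·,a) → {q4,q5,q8,q10,q11,q12} and {q2,q9}.
Refine {q4,q5,q8,q10,q11,q12} on symbol b: members go to different blocks, giving {q5,q8,q12} and {q4,q10} and {q11}.
Split {q5,q8,q12} by δ(·,a) → {q8,q12} and {q5}.
No further refinement is possible. Final partition (7 blocks): {q1,q3} | {q8,q12} | {q6,q7} | {q2,q9} | {q4,q10} | {q11} | {q5}.
q6 and q11 end up in different blocks, so they are distinguishable. For instance, the string 'c' is accepted from only q6.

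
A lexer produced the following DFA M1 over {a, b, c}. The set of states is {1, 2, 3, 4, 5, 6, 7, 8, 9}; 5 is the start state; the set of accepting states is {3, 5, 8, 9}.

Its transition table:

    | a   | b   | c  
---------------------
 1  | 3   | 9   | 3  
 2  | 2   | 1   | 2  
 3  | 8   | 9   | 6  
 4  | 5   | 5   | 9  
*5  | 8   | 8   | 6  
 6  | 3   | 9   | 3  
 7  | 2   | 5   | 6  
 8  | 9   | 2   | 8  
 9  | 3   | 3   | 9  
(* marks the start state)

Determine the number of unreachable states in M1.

2

BFS from 5 reaches {1, 2, 3, 5, 6, 8, 9}; the 2 state(s) 4, 7 are never visited.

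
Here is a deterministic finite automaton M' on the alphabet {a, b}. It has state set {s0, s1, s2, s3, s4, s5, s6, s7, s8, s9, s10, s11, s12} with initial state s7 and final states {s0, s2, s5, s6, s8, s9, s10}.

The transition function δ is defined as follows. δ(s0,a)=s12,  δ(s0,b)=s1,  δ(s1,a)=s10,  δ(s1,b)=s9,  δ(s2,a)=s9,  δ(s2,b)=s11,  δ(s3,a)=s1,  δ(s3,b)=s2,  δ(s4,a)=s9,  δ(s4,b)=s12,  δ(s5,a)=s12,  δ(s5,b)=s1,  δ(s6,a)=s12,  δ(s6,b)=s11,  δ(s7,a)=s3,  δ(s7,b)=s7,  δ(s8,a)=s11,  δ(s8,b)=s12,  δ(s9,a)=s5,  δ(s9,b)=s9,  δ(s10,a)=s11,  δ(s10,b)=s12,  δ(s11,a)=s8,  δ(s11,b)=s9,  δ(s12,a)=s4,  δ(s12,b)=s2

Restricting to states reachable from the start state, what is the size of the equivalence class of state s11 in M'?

2

Reachable states from the start: {s1,s2,s3,s4,s5,s7,s8,s9,s10,s11,s12}. Unreachable: {s0,s6} — drop them.
P0 = {s2,s5,s8,s9,s10} | {s1,s3,s4,s7,s11,s12}.
Refine {s2,s5,s8,s9,s10} on symbol a: members go to different blocks, giving {s5,s8,s10} and {s2,s9}.
Refine {s1,s3,s4,s7,s11,s12} on symbol a: members go to different blocks, giving {s3,s7,s12} and {s1,s11} and {s4}.
On input a, block {s5,s8,s10} splits into {s8,s10} and {s5}.
Refine {s3,s7,s12} on symbol a: members go to different blocks, giving {s3} and {s7} and {s12}.
Refine {s2,s9} on symbol a: members go to different blocks, giving {s2} and {s9}.
No further refinement is possible. Final partition (9 blocks): {s8,s10} | {s3} | {s2} | {s1,s11} | {s4} | {s5} | {s7} | {s12} | {s9}.
State s11 belongs to the block {s1,s11}, which has 2 states.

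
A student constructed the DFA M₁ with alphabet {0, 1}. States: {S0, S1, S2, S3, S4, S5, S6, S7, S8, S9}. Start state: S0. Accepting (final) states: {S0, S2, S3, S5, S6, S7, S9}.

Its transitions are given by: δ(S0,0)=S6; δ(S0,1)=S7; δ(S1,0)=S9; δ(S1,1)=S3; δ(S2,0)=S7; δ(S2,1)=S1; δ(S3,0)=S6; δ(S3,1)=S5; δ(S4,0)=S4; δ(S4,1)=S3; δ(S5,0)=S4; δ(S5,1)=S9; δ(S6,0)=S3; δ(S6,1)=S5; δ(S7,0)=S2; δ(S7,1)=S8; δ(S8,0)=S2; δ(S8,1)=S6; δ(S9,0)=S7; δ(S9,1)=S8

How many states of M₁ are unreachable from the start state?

0

A breadth-first search from the start state visits every state.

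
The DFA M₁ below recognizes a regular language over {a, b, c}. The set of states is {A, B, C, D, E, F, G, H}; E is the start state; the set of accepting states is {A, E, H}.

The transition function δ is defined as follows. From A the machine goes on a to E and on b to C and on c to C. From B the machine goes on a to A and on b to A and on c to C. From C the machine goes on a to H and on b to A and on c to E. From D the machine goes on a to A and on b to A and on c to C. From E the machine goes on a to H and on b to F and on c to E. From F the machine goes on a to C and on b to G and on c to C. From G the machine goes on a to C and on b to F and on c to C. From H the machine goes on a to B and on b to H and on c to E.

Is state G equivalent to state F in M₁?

First remove the unreachable states {D}; 7 states remain.
Initial partition by acceptance: {A,E,H} | {B,C,F,G}.
On input a, block {A,E,H} splits into {A,E} and {H}.
Split {A,E} by δ(·,a) → {A} and {E}.
Split {B,C,F,G} by δ(·,a) → {F,G} and {B} and {C}.
No further refinement is possible. Final partition (6 blocks): {A} | {F,G} | {H} | {E} | {B} | {C}.
G and F lie in the same block of the stable partition, so they are equivalent — no string distinguishes them.

Yes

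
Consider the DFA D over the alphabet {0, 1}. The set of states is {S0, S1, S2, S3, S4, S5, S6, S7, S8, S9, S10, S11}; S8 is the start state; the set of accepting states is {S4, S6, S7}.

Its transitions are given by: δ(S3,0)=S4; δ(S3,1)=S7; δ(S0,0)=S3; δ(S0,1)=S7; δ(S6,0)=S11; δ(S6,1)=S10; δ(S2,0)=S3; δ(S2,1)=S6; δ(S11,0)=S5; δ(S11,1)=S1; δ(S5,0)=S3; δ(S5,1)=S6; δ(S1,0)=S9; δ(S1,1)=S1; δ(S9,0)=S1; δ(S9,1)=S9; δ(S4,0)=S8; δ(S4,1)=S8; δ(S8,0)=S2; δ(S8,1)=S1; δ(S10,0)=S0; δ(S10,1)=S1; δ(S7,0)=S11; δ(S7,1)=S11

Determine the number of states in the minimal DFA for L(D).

5

P0 = {S4,S6,S7} | {S0,S1,S2,S3,S5,S8,S9,S10,S11}.
Refine {S0,S1,S2,S3,S5,S8,S9,S10,S11} on symbol 0: members go to different blocks, giving {S0,S1,S2,S5,S8,S9,S10,S11} and {S3}.
Split {S0,S1,S2,S5,S8,S9,S10,S11} by δ(·,0) → {S1,S8,S9,S10,S11} and {S0,S2,S5}.
Split {S1,S8,S9,S10,S11} by δ(·,0) → {S8,S10,S11} and {S1,S9}.
No further refinement is possible. Final partition (5 blocks): {S4,S6,S7} | {S8,S10,S11} | {S3} | {S0,S2,S5} | {S1,S9}.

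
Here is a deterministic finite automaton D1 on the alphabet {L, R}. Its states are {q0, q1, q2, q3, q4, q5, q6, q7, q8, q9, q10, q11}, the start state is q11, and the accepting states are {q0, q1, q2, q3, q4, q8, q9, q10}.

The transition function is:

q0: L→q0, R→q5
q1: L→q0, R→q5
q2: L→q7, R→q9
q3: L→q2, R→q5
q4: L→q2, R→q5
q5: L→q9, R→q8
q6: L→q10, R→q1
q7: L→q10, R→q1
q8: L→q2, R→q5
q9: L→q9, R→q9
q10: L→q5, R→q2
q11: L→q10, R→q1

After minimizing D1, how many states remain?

7

First remove the unreachable states {q3,q4,q6}; 9 states remain.
Initial partition by acceptance: {q0,q1,q2,q8,q9,q10} | {q5,q7,q11}.
On input L, block {q0,q1,q2,q8,q9,q10} splits into {q0,q1,q8,q9} and {q2,q10}.
Refine {q0,q1,q8,q9} on symbol L: members go to different blocks, giving {q0,q1,q9} and {q8}.
On input R, block {q0,q1,q9} splits into {q0,q1} and {q9}.
Refine {q5,q7,q11} on symbol L: members go to different blocks, giving {q7,q11} and {q5}.
On input L, block {q2,q10} splits into {q2} and {q10}.
Stable partition: {q0,q1} | {q7,q11} | {q2} | {q8} | {q9} | {q5} | {q10} — 7 equivalence classes.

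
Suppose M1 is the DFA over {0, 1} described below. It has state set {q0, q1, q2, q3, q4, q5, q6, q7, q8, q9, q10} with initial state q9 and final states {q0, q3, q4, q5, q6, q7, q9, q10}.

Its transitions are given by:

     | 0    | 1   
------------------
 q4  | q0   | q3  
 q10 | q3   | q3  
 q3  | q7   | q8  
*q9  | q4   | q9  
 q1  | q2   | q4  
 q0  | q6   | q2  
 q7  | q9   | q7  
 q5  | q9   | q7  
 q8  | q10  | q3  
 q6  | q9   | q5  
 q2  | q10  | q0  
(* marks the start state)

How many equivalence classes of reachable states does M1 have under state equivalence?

5

States {q1} cannot be reached from the start state, so discard them.
Initial partition by acceptance: {q0,q3,q4,q5,q6,q7,q9,q10} | {q2,q8}.
Split {q0,q3,q4,q5,q6,q7,q9,q10} by δ(·,1) → {q4,q5,q6,q7,q9,q10} and {q0,q3}.
On input 0, block {q4,q5,q6,q7,q9,q10} splits into {q5,q6,q7,q9} and {q4,q10}.
Refine {q5,q6,q7,q9} on symbol 0: members go to different blocks, giving {q5,q6,q7} and {q9}.
No further refinement is possible. Final partition (5 blocks): {q5,q6,q7} | {q2,q8} | {q0,q3} | {q4,q10} | {q9}.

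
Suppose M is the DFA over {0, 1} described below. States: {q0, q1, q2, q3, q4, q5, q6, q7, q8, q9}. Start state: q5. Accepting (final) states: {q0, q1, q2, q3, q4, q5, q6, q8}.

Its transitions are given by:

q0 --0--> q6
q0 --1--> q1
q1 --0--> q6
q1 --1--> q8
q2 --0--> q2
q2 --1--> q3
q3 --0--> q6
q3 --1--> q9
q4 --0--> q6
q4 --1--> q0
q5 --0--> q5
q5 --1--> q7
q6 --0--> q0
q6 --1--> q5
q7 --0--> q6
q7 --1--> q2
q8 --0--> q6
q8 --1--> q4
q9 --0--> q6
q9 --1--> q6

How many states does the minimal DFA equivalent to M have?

7

Initial partition by acceptance: {q0,q1,q2,q3,q4,q5,q6,q8} | {q7,q9}.
Split {q0,q1,q2,q3,q4,q5,q6,q8} by δ(·,1) → {q0,q1,q2,q4,q6,q8} and {q3,q5}.
Refine {q0,q1,q2,q4,q6,q8} on symbol 1: members go to different blocks, giving {q0,q1,q4,q8} and {q2,q6}.
Refine {q3,q5} on symbol 0: members go to different blocks, giving {q3} and {q5}.
Split {q2,q6} by δ(·,0) → {q2} and {q6}.
Refine {q7,q9} on symbol 1: members go to different blocks, giving {q7} and {q9}.
Stable partition: {q0,q1,q4,q8} | {q7} | {q3} | {q2} | {q5} | {q6} | {q9} — 7 equivalence classes.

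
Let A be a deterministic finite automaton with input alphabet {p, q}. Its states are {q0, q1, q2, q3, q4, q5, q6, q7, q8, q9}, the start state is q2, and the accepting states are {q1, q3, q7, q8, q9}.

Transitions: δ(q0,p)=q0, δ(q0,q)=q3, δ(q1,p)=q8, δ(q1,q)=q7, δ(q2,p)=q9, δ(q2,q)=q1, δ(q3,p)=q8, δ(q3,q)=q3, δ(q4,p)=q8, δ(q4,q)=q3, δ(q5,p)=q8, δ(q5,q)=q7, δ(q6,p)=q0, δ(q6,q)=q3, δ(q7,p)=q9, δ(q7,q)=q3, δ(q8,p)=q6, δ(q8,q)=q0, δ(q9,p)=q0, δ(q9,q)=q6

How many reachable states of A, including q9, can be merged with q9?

First remove the unreachable states {q4,q5}; 8 states remain.
Initial partition by acceptance: {q1,q3,q7,q8,q9} | {q0,q2,q6}.
On input p, block {q1,q3,q7,q8,q9} splits into {q1,q3,q7} and {q8,q9}.
Split {q0,q2,q6} by δ(·,p) → {q0,q6} and {q2}.
The partition is now stable with 4 blocks: {q1,q3,q7} | {q0,q6} | {q8,q9} | {q2}.
The equivalence class containing q9 is {q8,q9}, of size 2.

2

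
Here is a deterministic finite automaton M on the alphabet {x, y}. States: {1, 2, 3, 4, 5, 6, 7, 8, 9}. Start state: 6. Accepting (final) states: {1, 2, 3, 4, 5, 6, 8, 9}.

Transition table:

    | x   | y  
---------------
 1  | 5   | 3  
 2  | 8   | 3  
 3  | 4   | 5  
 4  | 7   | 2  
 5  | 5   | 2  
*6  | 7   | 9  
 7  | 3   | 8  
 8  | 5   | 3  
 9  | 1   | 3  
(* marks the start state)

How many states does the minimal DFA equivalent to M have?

6

All states are reachable from the start state.
Start with accepting vs non-accepting: {1,2,3,4,5,6,8,9} | {7}.
Refine {1,2,3,4,5,6,8,9} on symbol x: members go to different blocks, giving {1,2,3,5,8,9} and {4,6}.
Refine {1,2,3,5,8,9} on symbol x: members go to different blocks, giving {1,2,5,8,9} and {3}.
Split {1,2,5,8,9} by δ(·,y) → {1,2,8,9} and {5}.
Refine {1,2,8,9} on symbol x: members go to different blocks, giving {1,8} and {2,9}.
No further refinement is possible. Final partition (6 blocks): {1,8} | {7} | {4,6} | {3} | {5} | {2,9}.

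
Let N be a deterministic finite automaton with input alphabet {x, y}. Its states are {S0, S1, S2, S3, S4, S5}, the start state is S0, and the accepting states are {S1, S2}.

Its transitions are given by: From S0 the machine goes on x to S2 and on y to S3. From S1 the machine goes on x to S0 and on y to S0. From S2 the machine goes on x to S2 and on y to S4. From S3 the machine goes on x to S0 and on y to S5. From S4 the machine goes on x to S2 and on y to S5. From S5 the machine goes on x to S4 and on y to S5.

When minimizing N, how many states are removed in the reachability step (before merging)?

Starting at S0 and following transitions, the reachable set is {S0, S2, S3, S4, S5}. That leaves S1 unreachable — 1 in total.

1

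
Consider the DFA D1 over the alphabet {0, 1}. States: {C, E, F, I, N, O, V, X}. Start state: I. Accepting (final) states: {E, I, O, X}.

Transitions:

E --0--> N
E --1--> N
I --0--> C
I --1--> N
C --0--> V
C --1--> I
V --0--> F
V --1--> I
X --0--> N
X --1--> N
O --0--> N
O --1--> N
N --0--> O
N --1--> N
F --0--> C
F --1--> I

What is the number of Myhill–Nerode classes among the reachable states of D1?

4

States {E,X} cannot be reached from the start state, so discard them.
Start with accepting vs non-accepting: {I,O} | {C,F,N,V}.
Refine {C,F,N,V} on symbol 0: members go to different blocks, giving {C,F,V} and {N}.
Refine {I,O} on symbol 0: members go to different blocks, giving {O} and {I}.
Stable partition: {O} | {C,F,V} | {N} | {I} — 4 equivalence classes.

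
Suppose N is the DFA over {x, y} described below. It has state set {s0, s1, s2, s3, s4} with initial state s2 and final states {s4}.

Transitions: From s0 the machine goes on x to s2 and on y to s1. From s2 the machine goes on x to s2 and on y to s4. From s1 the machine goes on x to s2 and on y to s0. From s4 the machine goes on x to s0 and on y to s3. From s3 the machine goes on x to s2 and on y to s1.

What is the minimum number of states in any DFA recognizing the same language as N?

Initial partition by acceptance: {s4} | {s0,s1,s2,s3}.
On input y, block {s0,s1,s2,s3} splits into {s0,s1,s3} and {s2}.
No further refinement is possible. Final partition (3 blocks): {s4} | {s0,s1,s3} | {s2}.

3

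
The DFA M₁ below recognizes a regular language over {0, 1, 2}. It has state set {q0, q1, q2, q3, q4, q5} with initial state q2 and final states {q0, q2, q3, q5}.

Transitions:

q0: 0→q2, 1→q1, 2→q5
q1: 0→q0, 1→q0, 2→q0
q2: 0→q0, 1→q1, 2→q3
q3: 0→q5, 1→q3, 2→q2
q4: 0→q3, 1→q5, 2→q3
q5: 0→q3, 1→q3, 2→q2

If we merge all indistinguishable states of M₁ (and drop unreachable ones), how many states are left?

States {q4} cannot be reached from the start state, so discard them.
P0 = {q0,q2,q3,q5} | {q1}.
On input 1, block {q0,q2,q3,q5} splits into {q0,q2} and {q3,q5}.
The partition is now stable with 3 blocks: {q0,q2} | {q1} | {q3,q5}.

3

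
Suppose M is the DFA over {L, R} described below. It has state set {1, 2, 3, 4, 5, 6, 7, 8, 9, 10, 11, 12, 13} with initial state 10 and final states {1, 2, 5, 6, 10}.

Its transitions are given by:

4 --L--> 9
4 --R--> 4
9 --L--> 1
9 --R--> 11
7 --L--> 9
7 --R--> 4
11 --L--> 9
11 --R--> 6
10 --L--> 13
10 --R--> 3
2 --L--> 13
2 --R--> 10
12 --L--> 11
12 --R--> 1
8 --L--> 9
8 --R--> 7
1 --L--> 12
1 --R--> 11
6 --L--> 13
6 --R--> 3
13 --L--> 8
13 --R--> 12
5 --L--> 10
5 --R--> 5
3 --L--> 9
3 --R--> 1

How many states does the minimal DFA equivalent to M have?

States {2,5} cannot be reached from the start state, so discard them.
Start with accepting vs non-accepting: {1,6,10} | {3,4,7,8,9,11,12,13}.
Split {3,4,7,8,9,11,12,13} by δ(·,L) → {3,4,7,8,11,12,13} and {9}.
Refine {3,4,7,8,11,12,13} on symbol L: members go to different blocks, giving {3,4,7,8,11} and {12,13}.
Refine {3,4,7,8,11} on symbol R: members go to different blocks, giving {4,7,8} and {3,11}.
On input L, block {12,13} splits into {12} and {13}.
Refine {1,6,10} on symbol L: members go to different blocks, giving {6,10} and {1}.
On input R, block {3,11} splits into {3} and {11}.
The partition is now stable with 8 blocks: {6,10} | {4,7,8} | {9} | {12} | {3} | {13} | {1} | {11}.

8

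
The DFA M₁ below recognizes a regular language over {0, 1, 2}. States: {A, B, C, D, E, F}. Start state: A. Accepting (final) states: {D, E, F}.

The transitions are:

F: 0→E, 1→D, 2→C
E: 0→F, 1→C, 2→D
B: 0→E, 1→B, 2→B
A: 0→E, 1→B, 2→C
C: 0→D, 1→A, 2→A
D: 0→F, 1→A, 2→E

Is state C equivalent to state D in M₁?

Start with accepting vs non-accepting: {D,E,F} | {A,B,C}.
Split {D,E,F} by δ(·,1) → {D,E} and {F}.
No further refinement is possible. Final partition (3 blocks): {D,E} | {A,B,C} | {F}.
C and D end up in different blocks, so they are distinguishable. For instance, the string 'ε' is accepted from only D.

No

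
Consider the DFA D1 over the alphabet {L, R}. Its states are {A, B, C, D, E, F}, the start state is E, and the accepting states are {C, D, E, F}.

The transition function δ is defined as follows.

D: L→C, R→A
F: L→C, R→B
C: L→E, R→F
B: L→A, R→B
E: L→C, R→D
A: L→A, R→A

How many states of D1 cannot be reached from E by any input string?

0

Every one of the 6 states is reachable from E.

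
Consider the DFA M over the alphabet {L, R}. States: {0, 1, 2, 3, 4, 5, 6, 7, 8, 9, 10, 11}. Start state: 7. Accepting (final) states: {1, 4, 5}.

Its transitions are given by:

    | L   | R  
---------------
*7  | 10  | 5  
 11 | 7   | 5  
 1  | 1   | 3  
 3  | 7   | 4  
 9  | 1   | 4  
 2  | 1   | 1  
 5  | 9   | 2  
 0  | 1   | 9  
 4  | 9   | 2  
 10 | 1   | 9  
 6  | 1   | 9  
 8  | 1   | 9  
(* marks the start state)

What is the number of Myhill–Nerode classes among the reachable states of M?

7

Reachable states from the start: {1,2,3,4,5,7,9,10}. Unreachable: {0,6,8,11} — drop them.
Start with accepting vs non-accepting: {1,4,5} | {2,3,7,9,10}.
Refine {1,4,5} on symbol L: members go to different blocks, giving {4,5} and {1}.
On input L, block {2,3,7,9,10} splits into {2,9,10} and {3,7}.
Split {2,9,10} by δ(·,R) → {2} and {9} and {10}.
Refine {3,7} on symbol L: members go to different blocks, giving {3} and {7}.
The partition is now stable with 7 blocks: {4,5} | {2} | {1} | {3} | {9} | {10} | {7}.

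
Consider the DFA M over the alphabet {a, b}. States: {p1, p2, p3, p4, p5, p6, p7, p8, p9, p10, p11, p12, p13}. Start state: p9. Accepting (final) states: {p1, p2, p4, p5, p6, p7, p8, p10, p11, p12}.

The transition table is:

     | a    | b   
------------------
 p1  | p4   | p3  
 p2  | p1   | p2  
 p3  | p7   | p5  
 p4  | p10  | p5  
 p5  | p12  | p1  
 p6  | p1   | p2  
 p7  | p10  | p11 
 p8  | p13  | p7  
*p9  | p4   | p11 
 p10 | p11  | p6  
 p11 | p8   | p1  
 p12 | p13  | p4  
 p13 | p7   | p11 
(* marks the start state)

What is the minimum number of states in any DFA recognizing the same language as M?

Every state is reachable, so we keep all 13.
P0 = {p1,p2,p4,p5,p6,p7,p8,p10,p11,p12} | {p3,p9,p13}.
Split {p1,p2,p4,p5,p6,p7,p8,p10,p11,p12} by δ(·,a) → {p1,p2,p4,p5,p6,p7,p10,p11} and {p8,p12}.
On input a, block {p1,p2,p4,p5,p6,p7,p10,p11} splits into {p1,p2,p4,p6,p7,p10} and {p5,p11}.
On input a, block {p1,p2,p4,p6,p7,p10} splits into {p1,p2,p4,p6,p7} and {p10}.
Refine {p1,p2,p4,p6,p7} on symbol a: members go to different blocks, giving {p1,p2,p6} and {p4,p7}.
On input a, block {p1,p2,p6} splits into {p2,p6} and {p1}.
No further refinement is possible. Final partition (7 blocks): {p2,p6} | {p3,p9,p13} | {p8,p12} | {p5,p11} | {p10} | {p4,p7} | {p1}.

7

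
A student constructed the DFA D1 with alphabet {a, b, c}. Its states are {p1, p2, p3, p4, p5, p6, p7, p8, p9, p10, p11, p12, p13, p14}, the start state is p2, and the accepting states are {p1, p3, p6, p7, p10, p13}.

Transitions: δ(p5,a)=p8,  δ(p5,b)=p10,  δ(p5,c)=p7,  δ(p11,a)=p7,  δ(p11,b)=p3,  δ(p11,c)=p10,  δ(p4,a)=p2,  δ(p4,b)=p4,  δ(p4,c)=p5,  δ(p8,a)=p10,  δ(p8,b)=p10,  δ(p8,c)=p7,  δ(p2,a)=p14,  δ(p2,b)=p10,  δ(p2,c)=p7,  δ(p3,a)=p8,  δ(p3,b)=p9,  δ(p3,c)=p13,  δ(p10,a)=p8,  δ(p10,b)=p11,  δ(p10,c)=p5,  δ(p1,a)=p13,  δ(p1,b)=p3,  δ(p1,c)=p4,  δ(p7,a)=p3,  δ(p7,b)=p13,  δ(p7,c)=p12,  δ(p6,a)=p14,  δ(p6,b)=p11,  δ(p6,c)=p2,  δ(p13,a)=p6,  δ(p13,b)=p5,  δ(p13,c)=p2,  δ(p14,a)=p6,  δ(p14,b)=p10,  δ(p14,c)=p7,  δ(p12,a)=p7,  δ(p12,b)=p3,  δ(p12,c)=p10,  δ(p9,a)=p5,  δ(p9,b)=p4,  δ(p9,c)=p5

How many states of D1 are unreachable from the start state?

Starting at p2 and following transitions, the reachable set is {p2, p3, p4, p5, p6, p7, p8, p9, p10, p11, p12, p13, p14}. That leaves p1 unreachable — 1 in total.

1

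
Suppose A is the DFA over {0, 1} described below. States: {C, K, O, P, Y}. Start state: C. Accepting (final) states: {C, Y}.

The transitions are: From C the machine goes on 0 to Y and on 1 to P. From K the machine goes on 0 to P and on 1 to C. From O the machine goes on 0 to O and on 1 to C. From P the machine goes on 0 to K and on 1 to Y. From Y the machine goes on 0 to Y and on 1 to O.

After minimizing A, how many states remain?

2

Every state is reachable, so we keep all 5.
Start with accepting vs non-accepting: {C,Y} | {K,O,P}.
Stable partition: {C,Y} | {K,O,P} — 2 equivalence classes.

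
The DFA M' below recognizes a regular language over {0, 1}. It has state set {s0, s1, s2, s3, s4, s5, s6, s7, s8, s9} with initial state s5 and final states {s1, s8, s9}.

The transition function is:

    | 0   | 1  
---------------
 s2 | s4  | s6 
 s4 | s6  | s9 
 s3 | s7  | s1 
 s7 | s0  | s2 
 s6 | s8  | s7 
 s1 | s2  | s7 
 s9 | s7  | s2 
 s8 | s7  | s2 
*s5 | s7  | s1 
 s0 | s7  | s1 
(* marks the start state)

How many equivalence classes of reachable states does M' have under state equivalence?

States {s3} cannot be reached from the start state, so discard them.
Start with accepting vs non-accepting: {s1,s8,s9} | {s0,s2,s4,s5,s6,s7}.
Split {s0,s2,s4,s5,s6,s7} by δ(·,0) → {s0,s2,s4,s5,s7} and {s6}.
Refine {s0,s2,s4,s5,s7} on symbol 0: members go to different blocks, giving {s0,s2,s5,s7} and {s4}.
Refine {s0,s2,s5,s7} on symbol 0: members go to different blocks, giving {s0,s5,s7} and {s2}.
Refine {s1,s8,s9} on symbol 0: members go to different blocks, giving {s8,s9} and {s1}.
Refine {s0,s5,s7} on symbol 1: members go to different blocks, giving {s0,s5} and {s7}.
The partition is now stable with 7 blocks: {s8,s9} | {s0,s5} | {s6} | {s4} | {s2} | {s1} | {s7}.

7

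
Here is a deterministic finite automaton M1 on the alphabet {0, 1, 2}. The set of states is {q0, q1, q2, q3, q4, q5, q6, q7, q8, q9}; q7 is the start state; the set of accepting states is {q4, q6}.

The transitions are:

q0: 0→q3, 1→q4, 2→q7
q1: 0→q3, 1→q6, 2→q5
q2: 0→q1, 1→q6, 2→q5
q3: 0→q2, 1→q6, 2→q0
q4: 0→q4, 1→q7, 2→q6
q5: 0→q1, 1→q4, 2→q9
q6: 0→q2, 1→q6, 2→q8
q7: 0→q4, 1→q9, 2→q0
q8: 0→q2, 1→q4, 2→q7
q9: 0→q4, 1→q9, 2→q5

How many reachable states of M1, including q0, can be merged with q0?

3

Every state is reachable, so we keep all 10.
Start with accepting vs non-accepting: {q4,q6} | {q0,q1,q2,q3,q5,q7,q8,q9}.
Split {q4,q6} by δ(·,0) → {q4} and {q6}.
Split {q0,q1,q2,q3,q5,q7,q8,q9} by δ(·,0) → {q0,q1,q2,q3,q5,q8} and {q7,q9}.
Split {q0,q1,q2,q3,q5,q8} by δ(·,1) → {q0,q5,q8} and {q1,q2,q3}.
No further refinement is possible. Final partition (5 blocks): {q4} | {q0,q5,q8} | {q6} | {q7,q9} | {q1,q2,q3}.
State q0 belongs to the block {q0,q5,q8}, which has 3 states.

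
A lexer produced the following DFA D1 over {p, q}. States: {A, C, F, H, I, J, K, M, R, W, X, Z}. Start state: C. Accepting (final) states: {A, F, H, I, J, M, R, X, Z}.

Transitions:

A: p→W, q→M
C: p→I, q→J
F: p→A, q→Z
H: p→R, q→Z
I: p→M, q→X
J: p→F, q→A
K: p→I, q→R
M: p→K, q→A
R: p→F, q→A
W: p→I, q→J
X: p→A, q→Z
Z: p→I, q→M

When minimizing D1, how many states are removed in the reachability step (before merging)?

1

BFS from C reaches {A, C, F, I, J, K, M, R, W, X, Z}; the 1 state(s) H are never visited.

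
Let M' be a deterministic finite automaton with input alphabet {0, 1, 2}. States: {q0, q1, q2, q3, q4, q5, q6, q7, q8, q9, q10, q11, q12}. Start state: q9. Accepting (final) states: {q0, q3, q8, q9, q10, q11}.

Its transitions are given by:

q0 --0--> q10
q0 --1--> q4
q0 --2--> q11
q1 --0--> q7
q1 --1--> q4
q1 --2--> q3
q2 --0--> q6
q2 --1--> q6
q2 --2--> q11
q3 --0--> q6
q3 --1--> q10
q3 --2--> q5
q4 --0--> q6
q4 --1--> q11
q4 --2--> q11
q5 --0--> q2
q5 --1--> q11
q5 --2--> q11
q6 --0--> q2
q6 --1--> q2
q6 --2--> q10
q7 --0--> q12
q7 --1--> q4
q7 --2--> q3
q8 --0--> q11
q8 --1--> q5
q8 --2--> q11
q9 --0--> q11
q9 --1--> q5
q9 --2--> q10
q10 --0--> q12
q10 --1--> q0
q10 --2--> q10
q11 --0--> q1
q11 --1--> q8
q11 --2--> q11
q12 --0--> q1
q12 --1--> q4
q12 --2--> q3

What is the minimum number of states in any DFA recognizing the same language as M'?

6

Initial partition by acceptance: {q0,q3,q8,q9,q10,q11} | {q1,q2,q4,q5,q6,q7,q12}.
Split {q0,q3,q8,q9,q10,q11} by δ(·,0) → {q0,q8,q9} and {q3,q10,q11}.
Split {q1,q2,q4,q5,q6,q7,q12} by δ(·,1) → {q1,q2,q6,q7,q12} and {q4,q5}.
On input 1, block {q1,q2,q6,q7,q12} splits into {q1,q7,q12} and {q2,q6}.
On input 0, block {q3,q10,q11} splits into {q10,q11} and {q3}.
The partition is now stable with 6 blocks: {q0,q8,q9} | {q1,q7,q12} | {q10,q11} | {q4,q5} | {q2,q6} | {q3}.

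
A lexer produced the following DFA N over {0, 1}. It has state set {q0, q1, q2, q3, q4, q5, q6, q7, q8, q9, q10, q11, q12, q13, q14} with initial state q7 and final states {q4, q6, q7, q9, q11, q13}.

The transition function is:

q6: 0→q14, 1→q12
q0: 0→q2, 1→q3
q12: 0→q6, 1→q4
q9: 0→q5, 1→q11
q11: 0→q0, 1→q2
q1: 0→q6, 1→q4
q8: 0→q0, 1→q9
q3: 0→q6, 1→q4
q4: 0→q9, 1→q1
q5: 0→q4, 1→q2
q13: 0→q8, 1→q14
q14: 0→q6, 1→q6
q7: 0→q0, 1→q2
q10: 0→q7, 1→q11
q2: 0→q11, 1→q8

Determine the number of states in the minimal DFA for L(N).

10

States {q10,q13} cannot be reached from the start state, so discard them.
Start with accepting vs non-accepting: {q4,q6,q7,q9,q11} | {q0,q1,q2,q3,q5,q8,q12,q14}.
Split {q4,q6,q7,q9,q11} by δ(·,0) → {q6,q7,q9,q11} and {q4}.
Split {q6,q7,q9,q11} by δ(·,1) → {q6,q7,q11} and {q9}.
Split {q0,q1,q2,q3,q5,q8,q12,q14} by δ(·,0) → {q1,q2,q3,q12,q14} and {q0,q8} and {q5}.
Refine {q6,q7,q11} on symbol 0: members go to different blocks, giving {q7,q11} and {q6}.
Refine {q1,q2,q3,q12,q14} on symbol 0: members go to different blocks, giving {q1,q3,q12,q14} and {q2}.
Split {q1,q3,q12,q14} by δ(·,1) → {q1,q3,q12} and {q14}.
Split {q0,q8} by δ(·,0) → {q0} and {q8}.
The partition is now stable with 10 blocks: {q7,q11} | {q1,q3,q12} | {q4} | {q9} | {q0} | {q5} | {q6} | {q2} | {q14} | {q8}.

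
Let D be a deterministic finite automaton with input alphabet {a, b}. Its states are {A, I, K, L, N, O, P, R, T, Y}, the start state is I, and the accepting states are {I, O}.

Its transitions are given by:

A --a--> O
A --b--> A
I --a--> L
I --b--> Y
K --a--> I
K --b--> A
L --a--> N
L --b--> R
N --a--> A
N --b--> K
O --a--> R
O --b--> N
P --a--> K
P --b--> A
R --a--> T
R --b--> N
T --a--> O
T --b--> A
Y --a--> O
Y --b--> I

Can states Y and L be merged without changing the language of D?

Reachable states from the start: {A,I,K,L,N,O,R,T,Y}. Unreachable: {P} — drop them.
Start with accepting vs non-accepting: {I,O} | {A,K,L,N,R,T,Y}.
On input a, block {A,K,L,N,R,T,Y} splits into {A,K,T,Y} and {L,N,R}.
On input b, block {I,O} splits into {O} and {I}.
Split {A,K,T,Y} by δ(·,a) → {A,T,Y} and {K}.
Refine {A,T,Y} on symbol b: members go to different blocks, giving {A,T} and {Y}.
Refine {L,N,R} on symbol a: members go to different blocks, giving {N,R} and {L}.
Split {N,R} by δ(·,b) → {N} and {R}.
No further refinement is possible. Final partition (8 blocks): {O} | {A,T} | {N} | {I} | {K} | {Y} | {L} | {R}.
Y and L end up in different blocks, so they are distinguishable. For instance, the string 'a' is accepted from only Y.

No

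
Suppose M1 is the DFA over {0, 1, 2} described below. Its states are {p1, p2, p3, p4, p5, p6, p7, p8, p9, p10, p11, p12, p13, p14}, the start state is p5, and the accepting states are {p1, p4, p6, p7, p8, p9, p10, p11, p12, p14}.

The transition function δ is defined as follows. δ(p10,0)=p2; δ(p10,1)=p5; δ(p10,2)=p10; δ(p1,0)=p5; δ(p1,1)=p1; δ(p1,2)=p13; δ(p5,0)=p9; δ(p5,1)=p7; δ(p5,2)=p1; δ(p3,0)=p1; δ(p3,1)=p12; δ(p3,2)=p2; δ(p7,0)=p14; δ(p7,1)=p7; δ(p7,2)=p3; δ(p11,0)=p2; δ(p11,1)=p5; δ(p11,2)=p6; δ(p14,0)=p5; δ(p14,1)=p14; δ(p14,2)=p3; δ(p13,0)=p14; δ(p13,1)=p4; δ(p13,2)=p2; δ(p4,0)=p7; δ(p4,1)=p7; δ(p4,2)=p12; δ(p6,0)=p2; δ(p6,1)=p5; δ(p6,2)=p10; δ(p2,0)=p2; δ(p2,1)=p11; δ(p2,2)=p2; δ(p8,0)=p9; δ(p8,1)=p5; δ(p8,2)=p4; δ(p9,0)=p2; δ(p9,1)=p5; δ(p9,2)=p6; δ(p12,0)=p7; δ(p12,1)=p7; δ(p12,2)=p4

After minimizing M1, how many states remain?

7

Reachable states from the start: {p1,p2,p3,p4,p5,p6,p7,p9,p10,p11,p12,p13,p14}. Unreachable: {p8} — drop them.
P0 = {p1,p4,p6,p7,p9,p10,p11,p12,p14} | {p2,p3,p5,p13}.
On input 0, block {p1,p4,p6,p7,p9,p10,p11,p12,p14} splits into {p1,p6,p9,p10,p11,p14} and {p4,p7,p12}.
Split {p1,p6,p9,p10,p11,p14} by δ(·,1) → {p6,p9,p10,p11} and {p1,p14}.
Split {p2,p3,p5,p13} by δ(·,0) → {p3,p13} and {p2} and {p5}.
Refine {p4,p7,p12} on symbol 0: members go to different blocks, giving {p4,p12} and {p7}.
Stable partition: {p6,p9,p10,p11} | {p3,p13} | {p4,p12} | {p1,p14} | {p2} | {p5} | {p7} — 7 equivalence classes.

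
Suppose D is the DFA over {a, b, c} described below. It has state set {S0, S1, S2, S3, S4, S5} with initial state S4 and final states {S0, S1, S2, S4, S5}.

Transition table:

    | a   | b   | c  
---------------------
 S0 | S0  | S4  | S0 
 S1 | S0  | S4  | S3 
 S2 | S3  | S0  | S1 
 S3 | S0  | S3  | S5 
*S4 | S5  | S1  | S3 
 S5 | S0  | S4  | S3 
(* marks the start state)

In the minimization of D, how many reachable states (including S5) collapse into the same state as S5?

Reachable states from the start: {S0,S1,S3,S4,S5}. Unreachable: {S2} — drop them.
Start with accepting vs non-accepting: {S0,S1,S4,S5} | {S3}.
On input c, block {S0,S1,S4,S5} splits into {S1,S4,S5} and {S0}.
On input a, block {S1,S4,S5} splits into {S1,S5} and {S4}.
No further refinement is possible. Final partition (4 blocks): {S1,S5} | {S3} | {S0} | {S4}.
State S5 belongs to the block {S1,S5}, which has 2 states.

2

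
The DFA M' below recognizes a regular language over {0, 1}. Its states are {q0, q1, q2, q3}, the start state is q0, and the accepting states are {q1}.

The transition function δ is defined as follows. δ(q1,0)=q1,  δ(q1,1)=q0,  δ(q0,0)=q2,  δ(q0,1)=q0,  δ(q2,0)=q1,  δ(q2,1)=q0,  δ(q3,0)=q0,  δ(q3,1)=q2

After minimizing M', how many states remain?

First remove the unreachable states {q3}; 3 states remain.
Initial partition by acceptance: {q1} | {q0,q2}.
Refine {q0,q2} on symbol 0: members go to different blocks, giving {q0} and {q2}.
Stable partition: {q1} | {q0} | {q2} — 3 equivalence classes.

3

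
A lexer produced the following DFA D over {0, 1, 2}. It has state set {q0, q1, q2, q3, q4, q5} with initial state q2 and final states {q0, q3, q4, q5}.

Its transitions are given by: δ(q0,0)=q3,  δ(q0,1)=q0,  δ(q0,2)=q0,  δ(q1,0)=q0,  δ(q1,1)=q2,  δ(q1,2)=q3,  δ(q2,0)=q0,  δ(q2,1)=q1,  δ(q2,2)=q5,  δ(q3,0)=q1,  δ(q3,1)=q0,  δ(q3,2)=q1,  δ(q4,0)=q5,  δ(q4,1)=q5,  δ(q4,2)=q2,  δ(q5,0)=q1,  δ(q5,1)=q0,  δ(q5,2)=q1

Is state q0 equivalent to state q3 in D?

No

Reachable states from the start: {q0,q1,q2,q3,q5}. Unreachable: {q4} — drop them.
Initial partition by acceptance: {q0,q3,q5} | {q1,q2}.
Refine {q0,q3,q5} on symbol 0: members go to different blocks, giving {q3,q5} and {q0}.
The partition is now stable with 3 blocks: {q3,q5} | {q1,q2} | {q0}.
q0 and q3 end up in different blocks, so they are distinguishable. For instance, the string '0' is accepted from only q0.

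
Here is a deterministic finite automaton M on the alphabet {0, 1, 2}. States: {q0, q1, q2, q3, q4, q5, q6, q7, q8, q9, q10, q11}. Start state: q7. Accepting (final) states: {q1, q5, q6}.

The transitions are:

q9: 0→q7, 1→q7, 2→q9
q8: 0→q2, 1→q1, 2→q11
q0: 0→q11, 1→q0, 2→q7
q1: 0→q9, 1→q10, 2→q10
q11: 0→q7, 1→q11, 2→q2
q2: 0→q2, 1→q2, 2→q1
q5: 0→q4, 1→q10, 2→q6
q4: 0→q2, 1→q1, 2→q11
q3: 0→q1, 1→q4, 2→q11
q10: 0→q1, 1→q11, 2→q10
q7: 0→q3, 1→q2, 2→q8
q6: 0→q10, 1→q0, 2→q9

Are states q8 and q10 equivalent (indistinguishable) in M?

Reachable states from the start: {q1,q2,q3,q4,q7,q8,q9,q10,q11}. Unreachable: {q0,q5,q6} — drop them.
Initial partition by acceptance: {q1} | {q2,q3,q4,q7,q8,q9,q10,q11}.
Refine {q2,q3,q4,q7,q8,q9,q10,q11} on symbol 0: members go to different blocks, giving {q2,q4,q7,q8,q9,q11} and {q3,q10}.
Refine {q2,q4,q7,q8,q9,q11} on symbol 0: members go to different blocks, giving {q2,q4,q8,q9,q11} and {q7}.
Split {q2,q4,q8,q9,q11} by δ(·,0) → {q2,q4,q8} and {q9,q11}.
On input 1, block {q2,q4,q8} splits into {q4,q8} and {q2}.
Split {q3,q10} by δ(·,1) → {q3} and {q10}.
Split {q9,q11} by δ(·,1) → {q9} and {q11}.
The partition is now stable with 8 blocks: {q1} | {q4,q8} | {q3} | {q7} | {q9} | {q2} | {q10} | {q11}.
q8 and q10 end up in different blocks, so they are distinguishable. For instance, the string '0' is accepted from only q10.

No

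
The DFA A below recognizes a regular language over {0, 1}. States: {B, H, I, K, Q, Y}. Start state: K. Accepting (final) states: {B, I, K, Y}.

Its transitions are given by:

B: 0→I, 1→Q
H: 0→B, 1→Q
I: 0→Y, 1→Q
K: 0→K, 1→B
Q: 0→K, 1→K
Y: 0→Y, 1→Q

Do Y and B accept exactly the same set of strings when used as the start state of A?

Yes

First remove the unreachable states {H}; 5 states remain.
P0 = {B,I,K,Y} | {Q}.
Refine {B,I,K,Y} on symbol 1: members go to different blocks, giving {B,I,Y} and {K}.
The partition is now stable with 3 blocks: {B,I,Y} | {Q} | {K}.
Y and B lie in the same block of the stable partition, so they are equivalent — no string distinguishes them.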